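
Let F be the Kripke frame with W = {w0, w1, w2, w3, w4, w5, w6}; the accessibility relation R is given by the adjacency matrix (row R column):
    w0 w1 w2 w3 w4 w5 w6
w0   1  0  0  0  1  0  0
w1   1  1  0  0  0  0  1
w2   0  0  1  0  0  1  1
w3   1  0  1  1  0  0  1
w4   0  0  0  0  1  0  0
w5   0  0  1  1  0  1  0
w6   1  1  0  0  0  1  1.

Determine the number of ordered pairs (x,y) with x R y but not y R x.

9

Enumerating: (w0,w4), (w1,w0), (w2,w6), (w3,w0), (w3,w2), (w3,w6), (w5,w3), (w6,w0), (w6,w5).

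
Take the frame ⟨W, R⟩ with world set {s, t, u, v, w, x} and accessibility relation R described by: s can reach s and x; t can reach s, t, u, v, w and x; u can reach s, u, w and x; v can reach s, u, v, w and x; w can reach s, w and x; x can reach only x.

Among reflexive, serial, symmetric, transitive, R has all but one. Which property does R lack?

Reflexive: yes — every world is R-related to itself.
Serial: yes — every world has a successor (e.g. s R s).
Symmetric: no — s R x but not x R s.
Transitive: yes — every two-step R-path is closed by a direct edge.
Only symmetric fails.

symmetric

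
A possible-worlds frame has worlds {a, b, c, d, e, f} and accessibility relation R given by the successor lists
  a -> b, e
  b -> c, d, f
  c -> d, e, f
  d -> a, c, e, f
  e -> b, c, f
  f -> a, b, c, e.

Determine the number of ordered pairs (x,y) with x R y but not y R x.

9

Enumerating: (a,b), (a,e), (b,c), (b,d), (d,a), (d,e), (d,f), (e,b), (f,a).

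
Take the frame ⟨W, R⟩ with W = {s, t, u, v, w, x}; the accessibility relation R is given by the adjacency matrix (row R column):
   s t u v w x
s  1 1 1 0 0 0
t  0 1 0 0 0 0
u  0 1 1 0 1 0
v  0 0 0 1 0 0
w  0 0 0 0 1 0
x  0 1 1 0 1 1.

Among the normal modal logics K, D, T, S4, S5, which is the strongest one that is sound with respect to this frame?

Serial (axiom D): yes — every world has a successor (e.g. s R s).
Reflexive (axiom T): yes — every world is R-related to itself.
Transitive (axiom 4): no — s R u and u R w, but not s R w.
Euclidean (axiom 5): no — s R t and s R u, but not t R u.
So F validates K, D, T; S4 would additionally require R to be transitive. The strongest is T.

T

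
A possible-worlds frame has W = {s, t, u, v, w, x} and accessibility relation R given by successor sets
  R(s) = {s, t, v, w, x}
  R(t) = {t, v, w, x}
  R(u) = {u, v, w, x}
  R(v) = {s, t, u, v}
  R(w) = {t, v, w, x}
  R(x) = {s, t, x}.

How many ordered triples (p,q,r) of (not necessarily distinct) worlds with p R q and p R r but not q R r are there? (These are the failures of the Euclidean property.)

Enumerating: (s,t,s), (s,v,w), (s,v,x), (s,w,s), (s,x,v), (s,x,w), (t,v,w), (t,v,x), (t,x,v), (t,x,w), (u,v,w), (u,v,x), … and 14 more.
Total: 26.

26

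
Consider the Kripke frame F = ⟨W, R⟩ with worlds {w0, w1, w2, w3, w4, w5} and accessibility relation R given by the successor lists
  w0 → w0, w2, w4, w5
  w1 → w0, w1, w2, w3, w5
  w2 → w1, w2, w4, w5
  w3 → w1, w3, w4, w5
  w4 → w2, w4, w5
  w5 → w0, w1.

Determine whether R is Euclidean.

No

Euclidean: no — w0 R w5 and w0 R w2, but not w5 R w2.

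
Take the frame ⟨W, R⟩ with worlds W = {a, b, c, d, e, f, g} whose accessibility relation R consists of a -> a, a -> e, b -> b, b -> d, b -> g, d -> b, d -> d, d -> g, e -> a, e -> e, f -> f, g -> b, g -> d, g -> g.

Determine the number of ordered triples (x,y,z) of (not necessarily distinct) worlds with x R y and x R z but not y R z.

R is Euclidean; there are no such tuples.

0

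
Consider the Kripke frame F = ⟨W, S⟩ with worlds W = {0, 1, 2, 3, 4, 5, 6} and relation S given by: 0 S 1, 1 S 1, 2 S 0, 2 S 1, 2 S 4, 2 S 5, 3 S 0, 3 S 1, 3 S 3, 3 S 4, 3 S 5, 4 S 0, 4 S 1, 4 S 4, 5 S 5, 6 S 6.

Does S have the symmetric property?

Symmetric: no — 0 S 1 but not 1 S 0.

No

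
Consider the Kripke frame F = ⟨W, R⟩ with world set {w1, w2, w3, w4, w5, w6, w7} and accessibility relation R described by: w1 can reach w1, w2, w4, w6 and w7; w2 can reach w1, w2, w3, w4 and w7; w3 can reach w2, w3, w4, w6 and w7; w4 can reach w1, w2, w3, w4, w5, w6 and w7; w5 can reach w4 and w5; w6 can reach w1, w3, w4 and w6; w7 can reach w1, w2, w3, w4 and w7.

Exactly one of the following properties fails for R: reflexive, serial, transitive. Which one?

transitive

Reflexive: yes — every world is R-related to itself.
Serial: yes — every world has a successor (e.g. w1 R w1).
Transitive: no — w1 R w2 and w2 R w3, but not w1 R w3.
Only transitive fails.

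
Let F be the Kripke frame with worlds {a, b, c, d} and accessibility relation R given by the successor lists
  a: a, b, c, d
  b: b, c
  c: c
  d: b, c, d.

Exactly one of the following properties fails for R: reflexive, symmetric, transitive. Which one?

symmetric

Reflexive: yes — every world is R-related to itself.
Symmetric: no — a R b but not b R a.
Transitive: yes — every two-step R-path is closed by a direct edge.
Only symmetric fails.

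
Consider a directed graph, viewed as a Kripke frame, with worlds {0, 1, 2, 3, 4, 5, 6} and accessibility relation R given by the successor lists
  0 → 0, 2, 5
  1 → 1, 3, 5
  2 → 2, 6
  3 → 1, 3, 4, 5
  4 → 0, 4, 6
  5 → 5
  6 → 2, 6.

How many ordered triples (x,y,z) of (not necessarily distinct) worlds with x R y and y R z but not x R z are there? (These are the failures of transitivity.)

7

Enumerating: (0,2,6), (1,3,4), (3,4,0), (3,4,6), (4,0,2), (4,0,5), (4,6,2).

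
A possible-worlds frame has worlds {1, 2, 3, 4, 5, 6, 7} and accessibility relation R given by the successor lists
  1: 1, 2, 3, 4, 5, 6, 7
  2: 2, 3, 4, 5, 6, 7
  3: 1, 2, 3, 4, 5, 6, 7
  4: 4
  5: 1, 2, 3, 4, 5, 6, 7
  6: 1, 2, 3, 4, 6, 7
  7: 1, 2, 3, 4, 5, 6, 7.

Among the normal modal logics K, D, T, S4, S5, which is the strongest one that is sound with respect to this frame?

T

Serial (axiom D): yes — every world has a successor (e.g. 1 R 1).
Reflexive (axiom T): yes — every world is R-related to itself.
Transitive (axiom 4): no — 2 R 3 and 3 R 1, but not 2 R 1.
Euclidean (axiom 5): no — 1 R 4 and 1 R 2, but not 4 R 2.
So F validates K, D, T; S4 would additionally require R to be transitive. The strongest is T.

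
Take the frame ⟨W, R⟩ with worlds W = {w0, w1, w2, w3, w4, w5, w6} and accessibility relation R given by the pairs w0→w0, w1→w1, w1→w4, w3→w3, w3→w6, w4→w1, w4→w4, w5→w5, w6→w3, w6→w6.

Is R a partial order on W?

Reflexive: no — w2 is not related to itself.
Transitive: yes — every two-step R-path is closed by a direct edge.
Antisymmetric: no — w1 R w4 and w4 R w1 with w1 ≠ w4.
So R is not a partial order.

No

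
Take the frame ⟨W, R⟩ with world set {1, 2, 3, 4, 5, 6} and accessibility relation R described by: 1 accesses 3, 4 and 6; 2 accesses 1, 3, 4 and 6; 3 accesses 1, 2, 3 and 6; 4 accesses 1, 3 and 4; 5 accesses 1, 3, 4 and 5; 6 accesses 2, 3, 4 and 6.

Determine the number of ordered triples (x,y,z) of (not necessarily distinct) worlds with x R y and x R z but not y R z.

Enumerating: (1,3,4), (1,4,6), (2,1,1), (2,3,4), (2,4,6), (2,6,1), (3,1,1), (3,1,2), (3,2,2), (3,6,1), (4,1,1), (4,3,4), … and 9 more.
Total: 21.

21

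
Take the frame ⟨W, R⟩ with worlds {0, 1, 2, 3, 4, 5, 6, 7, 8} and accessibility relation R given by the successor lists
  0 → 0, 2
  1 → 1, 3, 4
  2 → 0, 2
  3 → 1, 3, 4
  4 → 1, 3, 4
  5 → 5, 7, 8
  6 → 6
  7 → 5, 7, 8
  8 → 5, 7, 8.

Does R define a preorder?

Reflexive: yes — every world is R-related to itself.
Transitive: yes — every two-step R-path is closed by a direct edge.
So R is a preorder.

Yes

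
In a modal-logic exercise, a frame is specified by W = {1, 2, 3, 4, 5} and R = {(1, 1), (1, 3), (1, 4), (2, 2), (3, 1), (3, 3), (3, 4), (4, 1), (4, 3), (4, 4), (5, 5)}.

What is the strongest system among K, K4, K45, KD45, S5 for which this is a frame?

Transitive (axiom 4): yes — every two-step R-path is closed by a direct edge.
Euclidean (axiom 5): yes — any two successors of a common world are R-related.
Serial (axiom D): yes — every world has a successor (e.g. 1 R 1).
Reflexive (axiom T): yes — every world is R-related to itself.
So F validates K, K4, K45, KD45, S5. The strongest is S5.

S5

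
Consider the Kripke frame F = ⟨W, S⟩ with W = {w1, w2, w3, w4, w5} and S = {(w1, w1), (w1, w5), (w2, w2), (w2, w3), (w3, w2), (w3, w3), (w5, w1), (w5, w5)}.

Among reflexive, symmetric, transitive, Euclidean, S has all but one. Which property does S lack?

reflexive

Reflexive: no — w4 is not related to itself.
Symmetric: yes — every pair in S has its reverse in S.
Transitive: yes — every two-step S-path is closed by a direct edge.
Euclidean: yes — any two successors of a common world are S-related.
Only reflexive fails.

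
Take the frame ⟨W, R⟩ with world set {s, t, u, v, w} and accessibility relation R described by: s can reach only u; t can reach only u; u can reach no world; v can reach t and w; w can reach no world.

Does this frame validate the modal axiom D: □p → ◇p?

No

Axiom D corresponds to the accessibility relation being serial.
Serial: no — u has no R-successor.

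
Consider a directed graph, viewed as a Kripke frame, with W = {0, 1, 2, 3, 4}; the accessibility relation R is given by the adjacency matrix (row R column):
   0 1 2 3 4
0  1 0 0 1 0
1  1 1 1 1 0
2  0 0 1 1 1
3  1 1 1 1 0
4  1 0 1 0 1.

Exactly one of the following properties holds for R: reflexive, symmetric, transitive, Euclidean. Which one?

reflexive

Reflexive: yes — every world is R-related to itself.
Symmetric: no — 1 R 0 but not 0 R 1.
Transitive: no — 0 R 3 and 3 R 1, but not 0 R 1.
Euclidean: no — 1 R 0 and 1 R 2, but not 0 R 2.
Only reflexive holds.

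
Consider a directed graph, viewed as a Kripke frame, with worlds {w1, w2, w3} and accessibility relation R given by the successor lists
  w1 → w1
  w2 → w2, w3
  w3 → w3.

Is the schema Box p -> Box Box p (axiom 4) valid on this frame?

Axiom 4 corresponds to the accessibility relation being transitive.
Transitive: yes — every two-step R-path is closed by a direct edge.

Yes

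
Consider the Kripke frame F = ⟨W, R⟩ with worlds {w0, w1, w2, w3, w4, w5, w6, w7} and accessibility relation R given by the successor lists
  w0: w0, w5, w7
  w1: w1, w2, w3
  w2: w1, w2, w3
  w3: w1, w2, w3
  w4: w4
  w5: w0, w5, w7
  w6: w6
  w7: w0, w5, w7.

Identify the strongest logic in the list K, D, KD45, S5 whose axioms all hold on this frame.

S5

Serial (axiom D): yes — every world has a successor (e.g. w0 R w0).
Euclidean (axiom 5): yes — any two successors of a common world are R-related.
Transitive (axiom 4): yes — every two-step R-path is closed by a direct edge.
Reflexive (axiom T): yes — every world is R-related to itself.
So F validates K, D, KD45, S5. The strongest is S5.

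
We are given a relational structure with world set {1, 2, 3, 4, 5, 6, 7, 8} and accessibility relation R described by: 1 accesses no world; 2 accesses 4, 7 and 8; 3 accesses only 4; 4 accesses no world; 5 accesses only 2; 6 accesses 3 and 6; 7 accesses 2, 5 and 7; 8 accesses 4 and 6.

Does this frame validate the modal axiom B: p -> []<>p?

No

Axiom B corresponds to the accessibility relation being symmetric.
Symmetric: no — 2 R 4 but not 4 R 2.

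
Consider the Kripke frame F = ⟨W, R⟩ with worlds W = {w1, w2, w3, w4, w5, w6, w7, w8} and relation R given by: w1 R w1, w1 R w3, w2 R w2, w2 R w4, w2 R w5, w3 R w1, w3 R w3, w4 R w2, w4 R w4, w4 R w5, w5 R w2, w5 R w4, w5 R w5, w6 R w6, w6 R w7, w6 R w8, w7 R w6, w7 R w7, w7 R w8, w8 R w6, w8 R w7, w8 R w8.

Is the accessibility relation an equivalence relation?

Reflexive: yes — every world is R-related to itself.
Symmetric: yes — every pair in R has its reverse in R.
Transitive: yes — every two-step R-path is closed by a direct edge.
So R is an equivalence relation.

Yes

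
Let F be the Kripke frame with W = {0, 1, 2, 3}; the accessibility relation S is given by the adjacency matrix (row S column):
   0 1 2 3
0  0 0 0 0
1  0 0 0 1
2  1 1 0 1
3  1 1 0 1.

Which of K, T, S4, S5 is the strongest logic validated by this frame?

Reflexive (axiom T): no — 0 is not related to itself.
Transitive (axiom 4): no — 1 S 3 and 3 S 0, but not 1 S 0.
Euclidean (axiom 5): no — 2 S 0 and 2 S 1, but not 0 S 1.
So F validates K; T would additionally require S to be reflexive. The strongest is K.

K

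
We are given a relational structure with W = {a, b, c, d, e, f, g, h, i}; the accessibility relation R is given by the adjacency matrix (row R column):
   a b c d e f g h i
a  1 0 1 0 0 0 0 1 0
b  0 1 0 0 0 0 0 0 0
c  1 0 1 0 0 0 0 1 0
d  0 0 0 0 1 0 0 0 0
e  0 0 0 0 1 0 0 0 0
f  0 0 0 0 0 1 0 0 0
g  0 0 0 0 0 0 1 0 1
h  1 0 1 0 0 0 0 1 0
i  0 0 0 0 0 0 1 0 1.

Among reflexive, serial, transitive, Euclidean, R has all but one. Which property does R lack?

reflexive

Reflexive: no — d is not related to itself.
Serial: yes — every world has a successor (e.g. a R a).
Transitive: yes — every two-step R-path is closed by a direct edge.
Euclidean: yes — any two successors of a common world are R-related.
Only reflexive fails.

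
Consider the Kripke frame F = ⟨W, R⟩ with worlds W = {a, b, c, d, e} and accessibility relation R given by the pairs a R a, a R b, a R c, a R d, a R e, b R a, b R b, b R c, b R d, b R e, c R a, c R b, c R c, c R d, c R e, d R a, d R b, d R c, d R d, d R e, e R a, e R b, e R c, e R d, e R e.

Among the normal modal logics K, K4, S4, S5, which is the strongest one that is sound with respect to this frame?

S5

Transitive (axiom 4): yes — every two-step R-path is closed by a direct edge.
Reflexive (axiom T): yes — every world is R-related to itself.
Euclidean (axiom 5): yes — any two successors of a common world are R-related.
So F validates K, K4, S4, S5. The strongest is S5.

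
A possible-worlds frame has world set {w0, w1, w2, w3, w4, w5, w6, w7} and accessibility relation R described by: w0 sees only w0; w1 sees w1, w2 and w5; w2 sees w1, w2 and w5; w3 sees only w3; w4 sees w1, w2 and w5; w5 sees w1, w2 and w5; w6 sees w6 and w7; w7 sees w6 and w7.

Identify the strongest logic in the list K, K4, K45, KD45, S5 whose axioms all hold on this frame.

Transitive (axiom 4): yes — every two-step R-path is closed by a direct edge.
Euclidean (axiom 5): yes — any two successors of a common world are R-related.
Serial (axiom D): yes — every world has a successor (e.g. w0 R w0).
Reflexive (axiom T): no — w4 is not related to itself.
So F validates K, K4, K45, KD45; S5 would additionally require R to be reflexive. The strongest is KD45.

KD45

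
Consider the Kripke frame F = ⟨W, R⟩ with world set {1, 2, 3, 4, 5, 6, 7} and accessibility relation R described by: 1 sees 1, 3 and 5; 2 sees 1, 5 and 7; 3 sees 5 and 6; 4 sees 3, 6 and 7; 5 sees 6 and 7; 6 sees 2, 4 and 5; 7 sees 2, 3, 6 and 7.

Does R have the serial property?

Yes

Serial: yes — every world has a successor (e.g. 1 R 1).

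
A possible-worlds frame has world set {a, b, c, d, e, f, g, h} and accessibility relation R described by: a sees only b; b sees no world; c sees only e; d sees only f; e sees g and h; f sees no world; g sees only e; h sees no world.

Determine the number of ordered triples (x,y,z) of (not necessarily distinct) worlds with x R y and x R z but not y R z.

Enumerating: (a,b,b), (c,e,e), (d,f,f), (e,g,g), (e,g,h), (e,h,g), (e,h,h), (g,e,e).

8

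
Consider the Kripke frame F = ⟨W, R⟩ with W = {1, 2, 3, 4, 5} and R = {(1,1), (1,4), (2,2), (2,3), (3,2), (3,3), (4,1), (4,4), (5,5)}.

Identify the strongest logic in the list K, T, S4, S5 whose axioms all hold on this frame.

S5

Reflexive (axiom T): yes — every world is R-related to itself.
Transitive (axiom 4): yes — every two-step R-path is closed by a direct edge.
Euclidean (axiom 5): yes — any two successors of a common world are R-related.
So F validates K, T, S4, S5. The strongest is S5.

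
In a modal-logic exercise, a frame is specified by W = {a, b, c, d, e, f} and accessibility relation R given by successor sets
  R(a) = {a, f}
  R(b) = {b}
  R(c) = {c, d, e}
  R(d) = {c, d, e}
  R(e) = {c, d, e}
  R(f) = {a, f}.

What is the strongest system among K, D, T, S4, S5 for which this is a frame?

Serial (axiom D): yes — every world has a successor (e.g. a R a).
Reflexive (axiom T): yes — every world is R-related to itself.
Transitive (axiom 4): yes — every two-step R-path is closed by a direct edge.
Euclidean (axiom 5): yes — any two successors of a common world are R-related.
So F validates K, D, T, S4, S5. The strongest is S5.

S5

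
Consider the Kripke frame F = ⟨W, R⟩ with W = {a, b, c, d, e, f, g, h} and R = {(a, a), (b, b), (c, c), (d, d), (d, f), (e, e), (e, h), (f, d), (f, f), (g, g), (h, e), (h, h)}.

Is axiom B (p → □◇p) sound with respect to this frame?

Yes

By correspondence theory, B is valid on a frame iff R is symmetric.
Symmetric: yes — every pair in R has its reverse in R.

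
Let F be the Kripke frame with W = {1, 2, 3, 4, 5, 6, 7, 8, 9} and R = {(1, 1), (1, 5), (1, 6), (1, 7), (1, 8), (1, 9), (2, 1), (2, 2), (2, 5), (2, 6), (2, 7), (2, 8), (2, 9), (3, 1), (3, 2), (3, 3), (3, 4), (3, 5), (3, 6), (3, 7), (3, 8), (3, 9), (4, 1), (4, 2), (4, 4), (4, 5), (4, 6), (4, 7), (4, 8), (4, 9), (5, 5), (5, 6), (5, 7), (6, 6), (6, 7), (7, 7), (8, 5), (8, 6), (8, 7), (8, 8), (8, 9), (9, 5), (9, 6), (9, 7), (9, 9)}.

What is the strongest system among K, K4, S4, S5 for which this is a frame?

Transitive (axiom 4): yes — every two-step R-path is closed by a direct edge.
Reflexive (axiom T): yes — every world is R-related to itself.
Euclidean (axiom 5): no — 1 R 5 and 1 R 8, but not 5 R 8.
So F validates K, K4, S4; S5 would additionally require R to be Euclidean. The strongest is S4.

S4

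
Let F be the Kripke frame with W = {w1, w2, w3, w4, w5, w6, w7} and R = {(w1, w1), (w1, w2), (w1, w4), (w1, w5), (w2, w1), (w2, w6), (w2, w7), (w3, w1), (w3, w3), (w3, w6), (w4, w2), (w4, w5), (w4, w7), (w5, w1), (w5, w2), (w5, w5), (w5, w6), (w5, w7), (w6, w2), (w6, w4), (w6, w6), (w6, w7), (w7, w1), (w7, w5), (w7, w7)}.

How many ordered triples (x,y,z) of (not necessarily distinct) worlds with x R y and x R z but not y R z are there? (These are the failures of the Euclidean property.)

Enumerating: (w1,w2,w2), (w1,w2,w4), (w1,w2,w5), (w1,w4,w1), (w1,w4,w4), (w1,w5,w4), (w2,w1,w6), (w2,w1,w7), (w2,w6,w1), (w2,w7,w6), (w3,w1,w3), (w3,w1,w6), … and 21 more.
Total: 33.

33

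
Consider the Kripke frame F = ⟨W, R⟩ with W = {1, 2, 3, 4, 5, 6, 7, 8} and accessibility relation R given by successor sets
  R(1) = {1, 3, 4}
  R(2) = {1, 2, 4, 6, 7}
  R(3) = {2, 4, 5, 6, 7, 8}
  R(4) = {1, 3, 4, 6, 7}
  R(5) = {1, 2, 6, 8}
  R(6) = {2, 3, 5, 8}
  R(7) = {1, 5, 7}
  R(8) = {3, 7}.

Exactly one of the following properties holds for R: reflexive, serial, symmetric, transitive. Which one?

Reflexive: no — 3 is not related to itself.
Serial: yes — every world has a successor (e.g. 1 R 1).
Symmetric: no — 1 R 3 but not 3 R 1.
Transitive: no — 1 R 3 and 3 R 2, but not 1 R 2.
Only serial holds.

serial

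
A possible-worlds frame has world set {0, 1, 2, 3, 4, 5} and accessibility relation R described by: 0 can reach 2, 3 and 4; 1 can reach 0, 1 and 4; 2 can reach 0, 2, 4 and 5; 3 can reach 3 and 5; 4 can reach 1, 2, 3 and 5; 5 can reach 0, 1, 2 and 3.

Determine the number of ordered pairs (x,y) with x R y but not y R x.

7

Enumerating: (0,3), (0,4), (1,0), (4,3), (4,5), (5,0), (5,1).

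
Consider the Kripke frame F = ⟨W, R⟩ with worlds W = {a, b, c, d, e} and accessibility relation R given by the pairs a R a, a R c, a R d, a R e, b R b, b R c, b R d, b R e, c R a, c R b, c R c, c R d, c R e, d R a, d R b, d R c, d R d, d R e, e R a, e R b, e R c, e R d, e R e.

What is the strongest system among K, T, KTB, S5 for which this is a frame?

Reflexive (axiom T): yes — every world is R-related to itself.
Symmetric (axiom B): yes — every pair in R has its reverse in R.
Euclidean (axiom 5): no — c R a and c R b, but not a R b.
So F validates K, T, KTB; S5 would additionally require R to be Euclidean. The strongest is KTB.

KTB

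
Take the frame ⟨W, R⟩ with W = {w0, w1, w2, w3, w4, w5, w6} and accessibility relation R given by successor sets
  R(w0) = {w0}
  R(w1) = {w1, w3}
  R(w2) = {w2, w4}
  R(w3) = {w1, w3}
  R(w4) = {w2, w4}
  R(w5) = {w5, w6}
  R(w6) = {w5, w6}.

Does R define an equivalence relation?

Yes

Reflexive: yes — every world is R-related to itself.
Symmetric: yes — every pair in R has its reverse in R.
Transitive: yes — every two-step R-path is closed by a direct edge.
So R is an equivalence relation.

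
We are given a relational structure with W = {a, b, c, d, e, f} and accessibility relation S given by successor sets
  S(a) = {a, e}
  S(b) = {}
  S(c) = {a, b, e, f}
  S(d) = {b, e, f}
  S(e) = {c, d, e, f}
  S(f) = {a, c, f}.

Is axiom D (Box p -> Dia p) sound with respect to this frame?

No

Axiom D corresponds to the accessibility relation being serial.
Serial: no — b has no S-successor.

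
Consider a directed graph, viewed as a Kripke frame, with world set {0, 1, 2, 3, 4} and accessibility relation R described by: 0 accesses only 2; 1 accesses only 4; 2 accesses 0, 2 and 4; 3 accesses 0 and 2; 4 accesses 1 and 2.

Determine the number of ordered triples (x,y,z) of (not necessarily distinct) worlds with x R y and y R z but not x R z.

9

Enumerating: (0,2,0), (0,2,4), (1,4,1), (1,4,2), (2,4,1), (3,2,4), (4,1,4), (4,2,0), (4,2,4).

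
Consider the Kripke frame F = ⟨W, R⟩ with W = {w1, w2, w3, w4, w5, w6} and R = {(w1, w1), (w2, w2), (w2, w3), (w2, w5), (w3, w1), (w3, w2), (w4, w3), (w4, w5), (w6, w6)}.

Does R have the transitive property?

No

Transitive: no — w2 R w3 and w3 R w1, but not w2 R w1.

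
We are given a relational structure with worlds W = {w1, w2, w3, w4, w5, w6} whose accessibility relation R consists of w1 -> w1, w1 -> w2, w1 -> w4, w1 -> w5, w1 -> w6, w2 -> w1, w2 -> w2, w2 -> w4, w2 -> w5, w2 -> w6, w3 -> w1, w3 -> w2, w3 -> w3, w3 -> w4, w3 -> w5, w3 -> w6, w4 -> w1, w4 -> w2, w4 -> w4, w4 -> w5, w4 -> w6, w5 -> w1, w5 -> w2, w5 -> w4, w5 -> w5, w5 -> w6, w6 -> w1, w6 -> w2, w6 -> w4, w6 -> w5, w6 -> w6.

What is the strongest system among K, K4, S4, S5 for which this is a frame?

Transitive (axiom 4): yes — every two-step R-path is closed by a direct edge.
Reflexive (axiom T): yes — every world is R-related to itself.
Euclidean (axiom 5): no — w3 R w1 and w3 R w3, but not w1 R w3.
So F validates K, K4, S4; S5 would additionally require R to be Euclidean. The strongest is S4.

S4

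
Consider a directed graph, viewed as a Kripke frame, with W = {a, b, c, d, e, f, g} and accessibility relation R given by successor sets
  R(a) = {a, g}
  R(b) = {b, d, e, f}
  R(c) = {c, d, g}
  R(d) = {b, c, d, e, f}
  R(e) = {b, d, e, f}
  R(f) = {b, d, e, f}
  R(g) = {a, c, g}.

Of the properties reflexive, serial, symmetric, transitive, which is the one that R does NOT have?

transitive

Reflexive: yes — every world is R-related to itself.
Serial: yes — every world has a successor (e.g. a R a).
Symmetric: yes — every pair in R has its reverse in R.
Transitive: no — a R g and g R c, but not a R c.
Only transitive fails.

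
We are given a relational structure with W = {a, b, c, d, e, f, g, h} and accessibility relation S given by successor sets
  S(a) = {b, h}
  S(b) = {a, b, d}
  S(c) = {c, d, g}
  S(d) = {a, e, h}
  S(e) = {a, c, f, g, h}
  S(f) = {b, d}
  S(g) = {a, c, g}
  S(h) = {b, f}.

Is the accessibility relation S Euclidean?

No

Euclidean: no — a S b and a S h, but not b S h.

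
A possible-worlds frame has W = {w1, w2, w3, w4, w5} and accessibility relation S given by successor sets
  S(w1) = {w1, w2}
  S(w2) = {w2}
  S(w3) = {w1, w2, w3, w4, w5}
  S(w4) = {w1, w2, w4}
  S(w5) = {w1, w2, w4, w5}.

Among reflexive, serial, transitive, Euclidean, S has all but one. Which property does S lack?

Reflexive: yes — every world is S-related to itself.
Serial: yes — every world has a successor (e.g. w1 S w1).
Transitive: yes — every two-step S-path is closed by a direct edge.
Euclidean: no — w3 S w1 and w3 S w4, but not w1 S w4.
Only Euclidean fails.

Euclidean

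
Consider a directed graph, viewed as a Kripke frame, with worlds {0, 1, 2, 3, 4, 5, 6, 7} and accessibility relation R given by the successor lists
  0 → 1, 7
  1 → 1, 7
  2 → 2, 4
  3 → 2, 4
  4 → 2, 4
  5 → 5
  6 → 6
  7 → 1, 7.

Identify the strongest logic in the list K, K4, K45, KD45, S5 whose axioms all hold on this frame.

KD45

Transitive (axiom 4): yes — every two-step R-path is closed by a direct edge.
Euclidean (axiom 5): yes — any two successors of a common world are R-related.
Serial (axiom D): yes — every world has a successor (e.g. 0 R 1).
Reflexive (axiom T): no — 0 is not related to itself.
So F validates K, K4, K45, KD45; S5 would additionally require R to be reflexive. The strongest is KD45.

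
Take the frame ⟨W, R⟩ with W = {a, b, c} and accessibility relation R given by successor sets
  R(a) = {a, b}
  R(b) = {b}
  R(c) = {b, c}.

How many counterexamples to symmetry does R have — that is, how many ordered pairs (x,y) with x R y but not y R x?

2

Enumerating: (a,b), (c,b).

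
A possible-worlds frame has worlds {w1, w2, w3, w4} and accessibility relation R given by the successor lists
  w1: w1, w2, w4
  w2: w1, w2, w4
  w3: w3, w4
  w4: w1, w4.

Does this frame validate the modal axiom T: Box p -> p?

Axiom T corresponds to the accessibility relation being reflexive.
Reflexive: yes — every world is R-related to itself.

Yes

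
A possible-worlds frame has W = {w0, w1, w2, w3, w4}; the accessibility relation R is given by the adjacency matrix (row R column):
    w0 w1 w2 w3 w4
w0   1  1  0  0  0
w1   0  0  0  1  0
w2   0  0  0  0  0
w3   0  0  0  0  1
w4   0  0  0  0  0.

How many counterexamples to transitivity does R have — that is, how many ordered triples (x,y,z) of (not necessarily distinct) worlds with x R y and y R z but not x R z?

Enumerating: (w0,w1,w3), (w1,w3,w4).

2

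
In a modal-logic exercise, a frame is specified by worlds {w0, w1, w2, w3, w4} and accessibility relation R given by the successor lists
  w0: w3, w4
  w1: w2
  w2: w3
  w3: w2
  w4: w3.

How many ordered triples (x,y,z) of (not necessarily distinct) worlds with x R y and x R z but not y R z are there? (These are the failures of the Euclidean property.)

7

Enumerating: (w0,w3,w3), (w0,w3,w4), (w0,w4,w4), (w1,w2,w2), (w2,w3,w3), (w3,w2,w2), (w4,w3,w3).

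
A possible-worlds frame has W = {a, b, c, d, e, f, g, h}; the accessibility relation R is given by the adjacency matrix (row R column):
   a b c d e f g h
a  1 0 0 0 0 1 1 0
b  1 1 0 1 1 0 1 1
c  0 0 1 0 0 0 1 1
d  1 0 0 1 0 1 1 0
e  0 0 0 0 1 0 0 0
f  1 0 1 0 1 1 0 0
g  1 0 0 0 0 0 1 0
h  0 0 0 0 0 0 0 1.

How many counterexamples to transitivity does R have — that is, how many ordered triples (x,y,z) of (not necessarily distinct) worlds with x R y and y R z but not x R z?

Enumerating: (a,f,c), (a,f,e), (b,a,f), (b,d,f), (c,g,a), (d,f,c), (d,f,e), (f,a,g), (f,c,g), (f,c,h), (g,a,f).

11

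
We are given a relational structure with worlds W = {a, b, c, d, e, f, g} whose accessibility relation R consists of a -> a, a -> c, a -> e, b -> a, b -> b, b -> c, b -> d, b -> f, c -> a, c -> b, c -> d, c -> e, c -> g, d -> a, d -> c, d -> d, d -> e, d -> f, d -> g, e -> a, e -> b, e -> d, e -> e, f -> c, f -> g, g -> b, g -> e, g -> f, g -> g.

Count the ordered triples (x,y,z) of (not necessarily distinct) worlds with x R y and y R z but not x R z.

Enumerating: (a,c,b), (a,c,d), (a,c,g), (a,e,b), (a,e,d), (b,a,e), (b,c,e), (b,c,g), (b,d,e), (b,d,g), (b,f,g), (c,a,c), … and 27 more.
Total: 39.

39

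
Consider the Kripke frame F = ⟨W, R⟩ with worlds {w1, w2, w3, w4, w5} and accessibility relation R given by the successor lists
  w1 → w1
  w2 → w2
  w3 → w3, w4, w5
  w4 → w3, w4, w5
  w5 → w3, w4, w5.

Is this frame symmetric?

Yes

Symmetric: yes — every pair in R has its reverse in R.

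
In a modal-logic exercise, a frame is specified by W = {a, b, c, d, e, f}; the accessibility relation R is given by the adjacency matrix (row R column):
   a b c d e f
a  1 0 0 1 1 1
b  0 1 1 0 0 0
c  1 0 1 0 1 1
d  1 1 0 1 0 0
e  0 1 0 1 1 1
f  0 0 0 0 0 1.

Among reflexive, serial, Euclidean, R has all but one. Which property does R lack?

Reflexive: yes — every world is R-related to itself.
Serial: yes — every world has a successor (e.g. a R a).
Euclidean: no — a R d and a R e, but not d R e.
Only Euclidean fails.

Euclidean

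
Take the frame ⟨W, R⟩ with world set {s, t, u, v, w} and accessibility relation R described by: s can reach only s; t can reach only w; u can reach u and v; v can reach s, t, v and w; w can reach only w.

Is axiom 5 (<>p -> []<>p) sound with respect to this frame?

No

The schema 5 characterises exactly the Euclidean frames.
Euclidean: no — v R s and v R t, but not s R t.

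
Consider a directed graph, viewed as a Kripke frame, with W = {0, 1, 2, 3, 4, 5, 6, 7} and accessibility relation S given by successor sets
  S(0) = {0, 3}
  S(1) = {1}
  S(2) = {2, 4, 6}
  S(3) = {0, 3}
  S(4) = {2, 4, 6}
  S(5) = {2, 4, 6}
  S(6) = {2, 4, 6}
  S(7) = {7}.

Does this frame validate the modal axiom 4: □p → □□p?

By correspondence theory, 4 is valid on a frame iff S is transitive.
Transitive: yes — every two-step S-path is closed by a direct edge.

Yes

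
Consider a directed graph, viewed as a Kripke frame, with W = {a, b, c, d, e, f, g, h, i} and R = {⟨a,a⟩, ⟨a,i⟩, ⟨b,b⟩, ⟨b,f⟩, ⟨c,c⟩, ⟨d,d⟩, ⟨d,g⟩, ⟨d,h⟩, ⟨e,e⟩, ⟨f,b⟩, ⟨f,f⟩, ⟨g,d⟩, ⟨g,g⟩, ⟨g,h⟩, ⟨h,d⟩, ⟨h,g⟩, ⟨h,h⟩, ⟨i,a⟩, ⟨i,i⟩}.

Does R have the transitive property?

Yes

Transitive: yes — every two-step R-path is closed by a direct edge.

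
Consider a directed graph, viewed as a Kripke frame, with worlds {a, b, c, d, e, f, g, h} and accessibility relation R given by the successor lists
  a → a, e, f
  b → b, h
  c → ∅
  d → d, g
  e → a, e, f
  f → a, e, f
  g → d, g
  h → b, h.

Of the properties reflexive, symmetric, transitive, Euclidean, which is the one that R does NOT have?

reflexive

Reflexive: no — c is not related to itself.
Symmetric: yes — every pair in R has its reverse in R.
Transitive: yes — every two-step R-path is closed by a direct edge.
Euclidean: yes — any two successors of a common world are R-related.
Only reflexive fails.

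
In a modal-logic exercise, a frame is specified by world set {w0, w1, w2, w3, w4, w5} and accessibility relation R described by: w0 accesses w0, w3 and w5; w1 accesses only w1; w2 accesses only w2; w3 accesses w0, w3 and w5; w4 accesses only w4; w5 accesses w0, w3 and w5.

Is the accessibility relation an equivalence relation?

Reflexive: yes — every world is R-related to itself.
Symmetric: yes — every pair in R has its reverse in R.
Transitive: yes — every two-step R-path is closed by a direct edge.
So R is an equivalence relation.

Yes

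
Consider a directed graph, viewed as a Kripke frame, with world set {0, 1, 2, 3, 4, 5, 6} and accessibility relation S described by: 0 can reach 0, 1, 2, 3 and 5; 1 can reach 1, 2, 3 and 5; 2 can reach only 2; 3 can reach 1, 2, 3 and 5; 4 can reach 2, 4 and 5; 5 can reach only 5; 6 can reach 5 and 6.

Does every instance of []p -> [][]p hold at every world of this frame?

By correspondence theory, 4 is valid on a frame iff S is transitive.
Transitive: yes — every two-step S-path is closed by a direct edge.

Yes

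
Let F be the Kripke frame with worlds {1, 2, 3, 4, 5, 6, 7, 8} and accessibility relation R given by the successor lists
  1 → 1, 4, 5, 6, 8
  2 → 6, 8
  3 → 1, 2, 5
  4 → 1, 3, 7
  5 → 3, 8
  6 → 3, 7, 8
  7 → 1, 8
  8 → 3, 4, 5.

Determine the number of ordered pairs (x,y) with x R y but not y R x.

Enumerating: (1,5), (1,6), (1,8), (2,6), (2,8), (3,1), (3,2), (4,3), (4,7), (6,3), (6,7), (6,8), (7,1), (7,8), (8,3), (8,4).

16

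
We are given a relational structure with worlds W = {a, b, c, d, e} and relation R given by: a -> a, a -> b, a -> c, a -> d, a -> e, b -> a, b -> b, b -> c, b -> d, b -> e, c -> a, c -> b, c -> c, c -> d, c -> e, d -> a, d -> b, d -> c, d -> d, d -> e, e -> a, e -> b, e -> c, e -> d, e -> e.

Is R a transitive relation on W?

Transitive: yes — every two-step R-path is closed by a direct edge.

Yes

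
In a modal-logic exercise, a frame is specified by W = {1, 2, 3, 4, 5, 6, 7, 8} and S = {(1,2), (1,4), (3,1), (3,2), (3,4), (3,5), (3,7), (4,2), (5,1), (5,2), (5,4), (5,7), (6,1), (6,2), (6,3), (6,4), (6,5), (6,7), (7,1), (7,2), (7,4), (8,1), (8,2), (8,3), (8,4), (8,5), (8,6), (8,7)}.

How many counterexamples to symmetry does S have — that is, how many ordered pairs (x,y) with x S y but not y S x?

28

Enumerating: (1,2), (1,4), (3,1), (3,2), (3,4), (3,5), (3,7), (4,2), (5,1), (5,2), (5,4), (5,7), … and 16 more.
Total: 28.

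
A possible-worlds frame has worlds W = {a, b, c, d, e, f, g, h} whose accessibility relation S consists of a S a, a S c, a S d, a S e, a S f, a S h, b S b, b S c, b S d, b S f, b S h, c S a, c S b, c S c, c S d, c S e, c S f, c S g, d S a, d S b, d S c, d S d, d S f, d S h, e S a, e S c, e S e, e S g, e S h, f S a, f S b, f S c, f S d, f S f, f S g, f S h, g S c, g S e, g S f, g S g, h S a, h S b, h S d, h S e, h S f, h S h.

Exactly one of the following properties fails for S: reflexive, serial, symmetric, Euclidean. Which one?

Reflexive: yes — every world is S-related to itself.
Serial: yes — every world has a successor (e.g. a S a).
Symmetric: yes — every pair in S has its reverse in S.
Euclidean: no — a S c and a S h, but not c S h.
Only Euclidean fails.

Euclidean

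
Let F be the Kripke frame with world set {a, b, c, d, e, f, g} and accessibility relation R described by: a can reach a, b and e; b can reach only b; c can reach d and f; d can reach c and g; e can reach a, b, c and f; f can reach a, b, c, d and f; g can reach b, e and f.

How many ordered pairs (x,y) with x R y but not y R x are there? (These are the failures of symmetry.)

11

Enumerating: (a,b), (d,g), (e,b), (e,c), (e,f), (f,a), (f,b), (f,d), (g,b), (g,e), (g,f).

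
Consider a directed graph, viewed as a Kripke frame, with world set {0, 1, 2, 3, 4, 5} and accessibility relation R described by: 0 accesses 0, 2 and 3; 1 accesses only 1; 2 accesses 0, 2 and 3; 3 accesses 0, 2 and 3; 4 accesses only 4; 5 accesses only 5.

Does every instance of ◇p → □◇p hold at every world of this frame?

Yes

By correspondence theory, 5 is valid on a frame iff R is Euclidean.
Euclidean: yes — any two successors of a common world are R-related.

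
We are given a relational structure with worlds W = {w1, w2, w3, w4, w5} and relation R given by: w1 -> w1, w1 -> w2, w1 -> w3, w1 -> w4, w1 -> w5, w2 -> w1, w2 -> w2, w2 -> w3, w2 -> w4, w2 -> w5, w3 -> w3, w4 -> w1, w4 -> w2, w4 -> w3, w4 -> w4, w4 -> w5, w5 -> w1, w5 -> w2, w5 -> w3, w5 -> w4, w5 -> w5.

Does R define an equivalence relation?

No

Reflexive: yes — every world is R-related to itself.
Symmetric: no — w1 R w3 but not w3 R w1.
Transitive: yes — every two-step R-path is closed by a direct edge.
So R is not an equivalence relation.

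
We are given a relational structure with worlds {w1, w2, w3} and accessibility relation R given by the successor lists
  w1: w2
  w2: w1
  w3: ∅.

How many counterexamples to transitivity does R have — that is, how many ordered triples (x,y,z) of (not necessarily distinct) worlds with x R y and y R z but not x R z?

2

Enumerating: (w1,w2,w1), (w2,w1,w2).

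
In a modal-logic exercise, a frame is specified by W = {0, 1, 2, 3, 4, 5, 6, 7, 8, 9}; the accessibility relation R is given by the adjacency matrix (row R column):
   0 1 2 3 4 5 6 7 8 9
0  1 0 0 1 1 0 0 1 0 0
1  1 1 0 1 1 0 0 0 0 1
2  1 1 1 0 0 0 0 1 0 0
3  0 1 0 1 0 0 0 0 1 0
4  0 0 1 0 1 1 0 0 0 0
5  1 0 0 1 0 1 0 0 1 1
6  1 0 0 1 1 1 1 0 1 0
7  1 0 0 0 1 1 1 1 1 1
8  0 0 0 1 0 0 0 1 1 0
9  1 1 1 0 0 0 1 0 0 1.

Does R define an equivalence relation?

Reflexive: yes — every world is R-related to itself.
Symmetric: no — 0 R 3 but not 3 R 0.
Transitive: no — 0 R 3 and 3 R 1, but not 0 R 1.
So R is not an equivalence relation.

No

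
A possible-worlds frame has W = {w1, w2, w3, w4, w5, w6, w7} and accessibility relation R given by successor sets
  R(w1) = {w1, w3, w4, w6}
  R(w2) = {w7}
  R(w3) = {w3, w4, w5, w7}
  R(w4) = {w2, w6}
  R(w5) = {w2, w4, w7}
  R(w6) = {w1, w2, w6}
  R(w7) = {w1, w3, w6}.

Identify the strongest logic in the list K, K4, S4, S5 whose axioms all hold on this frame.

Transitive (axiom 4): no — w1 R w3 and w3 R w5, but not w1 R w5.
Reflexive (axiom T): no — w2 is not related to itself.
Euclidean (axiom 5): no — w1 R w3 and w1 R w6, but not w3 R w6.
So F validates K; K4 would additionally require R to be transitive. The strongest is K.

K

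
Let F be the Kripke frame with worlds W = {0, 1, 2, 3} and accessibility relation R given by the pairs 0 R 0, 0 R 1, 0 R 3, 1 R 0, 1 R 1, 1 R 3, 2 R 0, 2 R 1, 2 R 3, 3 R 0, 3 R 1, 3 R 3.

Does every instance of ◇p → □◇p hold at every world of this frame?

Axiom 5 corresponds to the accessibility relation being Euclidean.
Euclidean: yes — any two successors of a common world are R-related.

Yes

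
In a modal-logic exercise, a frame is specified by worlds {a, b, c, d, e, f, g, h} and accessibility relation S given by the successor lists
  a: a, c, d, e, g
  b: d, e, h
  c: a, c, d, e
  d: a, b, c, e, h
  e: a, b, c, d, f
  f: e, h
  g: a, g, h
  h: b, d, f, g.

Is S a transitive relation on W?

No

Transitive: no — a S d and d S b, but not a S b.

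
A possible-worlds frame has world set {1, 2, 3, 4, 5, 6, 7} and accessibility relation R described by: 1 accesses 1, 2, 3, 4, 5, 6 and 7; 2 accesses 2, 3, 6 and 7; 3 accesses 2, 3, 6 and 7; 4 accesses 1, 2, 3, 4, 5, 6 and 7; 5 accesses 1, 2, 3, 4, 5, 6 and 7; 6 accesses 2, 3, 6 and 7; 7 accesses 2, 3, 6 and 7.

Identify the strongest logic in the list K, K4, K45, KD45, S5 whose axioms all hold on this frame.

K4

Transitive (axiom 4): yes — every two-step R-path is closed by a direct edge.
Euclidean (axiom 5): no — 1 R 2 and 1 R 4, but not 2 R 4.
Serial (axiom D): yes — every world has a successor (e.g. 1 R 1).
Reflexive (axiom T): yes — every world is R-related to itself.
So F validates K, K4; K45 would additionally require R to be Euclidean. The strongest is K4.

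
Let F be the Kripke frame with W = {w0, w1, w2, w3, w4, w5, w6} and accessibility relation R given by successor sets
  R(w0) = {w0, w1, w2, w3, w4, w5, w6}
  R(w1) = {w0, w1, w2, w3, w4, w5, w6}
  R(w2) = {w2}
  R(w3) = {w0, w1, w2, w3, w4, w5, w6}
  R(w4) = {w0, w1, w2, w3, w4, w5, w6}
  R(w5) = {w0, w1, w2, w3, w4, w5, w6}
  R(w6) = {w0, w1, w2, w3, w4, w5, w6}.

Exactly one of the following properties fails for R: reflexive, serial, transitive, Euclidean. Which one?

Reflexive: yes — every world is R-related to itself.
Serial: yes — every world has a successor (e.g. w0 R w0).
Transitive: yes — every two-step R-path is closed by a direct edge.
Euclidean: no — w0 R w2 and w0 R w1, but not w2 R w1.
Only Euclidean fails.

Euclidean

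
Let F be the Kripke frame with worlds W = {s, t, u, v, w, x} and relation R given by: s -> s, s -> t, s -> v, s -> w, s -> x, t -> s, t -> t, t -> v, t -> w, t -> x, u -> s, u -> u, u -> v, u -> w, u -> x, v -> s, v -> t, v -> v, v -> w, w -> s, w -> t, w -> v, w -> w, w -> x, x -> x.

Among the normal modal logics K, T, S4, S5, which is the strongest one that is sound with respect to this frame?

T

Reflexive (axiom T): yes — every world is R-related to itself.
Transitive (axiom 4): no — u R s and s R t, but not u R t.
Euclidean (axiom 5): no — s R v and s R x, but not v R x.
So F validates K, T; S4 would additionally require R to be transitive. The strongest is T.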